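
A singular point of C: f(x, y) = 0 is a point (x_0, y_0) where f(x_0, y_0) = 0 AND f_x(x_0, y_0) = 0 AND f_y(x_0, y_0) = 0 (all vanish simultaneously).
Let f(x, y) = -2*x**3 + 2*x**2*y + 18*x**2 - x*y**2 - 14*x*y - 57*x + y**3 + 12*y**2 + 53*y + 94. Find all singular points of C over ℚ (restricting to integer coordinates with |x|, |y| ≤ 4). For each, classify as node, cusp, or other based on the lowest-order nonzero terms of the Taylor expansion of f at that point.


Singular points: {(2, -3)}; classification: cusp.

Compute partial derivatives:
  f_x = -6*x**2 + 4*x*y + 36*x - y**2 - 14*y - 57.
  f_y = 2*x**2 - 2*x*y - 14*x + 3*y**2 + 24*y + 53.
Scan x_0 ∈ {−4, ..., 4}. For each x_0, f_y(x_0, y) is a polynomial in y; find its integer roots y ∈ {−4, ..., 4}, then test f_x and f at those candidates.
  x = -4: f_y(-4, y) = 3*y**2 + 32*y + 141; no integer root y with |y| ≤ 4.
  x = -3: f_y(-3, y) = 3*y**2 + 30*y + 113; no integer root y with |y| ≤ 4.
  x = -2: f_y(-2, y) = 3*y**2 + 28*y + 89; no integer root y with |y| ≤ 4.
  x = -1: f_y(-1, y) = 3*y**2 + 26*y + 69; no integer root y with |y| ≤ 4.
  x = 0: f_y(0, y) = 3*y**2 + 24*y + 53; no integer root y with |y| ≤ 4.
  x = 1: f_y(1, y) = 3*y**2 + 22*y + 41; no integer root y with |y| ≤ 4.
  x = 2: f_y(2, y) = 3*y**2 + 20*y + 33; vanishes at y ∈ {-3}. (2, -3): f_x = 0, f = 0 — SINGULAR.
  x = 3: f_y(3, y) = 3*y**2 + 18*y + 29; no integer root y with |y| ≤ 4.
  x = 4: f_y(4, y) = 3*y**2 + 16*y + 29; no integer root y with |y| ≤ 4.
Only singular point on the grid: (2, -3).
Classify: substitute x = 2 + u, y = -3 + v and expand: f = -2*u**3 + 2*u**2*v - u*v**2 + v**3 + v**2.
No constant or linear terms (consistent with a singular point). Quadratic part: v**2. Cubic part: -2*u**3 + 2*u**2*v - u*v**2 + v**3.
The quadratic part v**2 is a perfect square, so there is a single (double) tangent line v = 0, i.e. y = -3. Restricting the cubic part to that line (v = 0) leaves -2*u**3 ≠ 0, so f is not divisible by v and the branch is v² ≈ 2*u**3 to lowest order — this is a cusp.
Classification: cusp.


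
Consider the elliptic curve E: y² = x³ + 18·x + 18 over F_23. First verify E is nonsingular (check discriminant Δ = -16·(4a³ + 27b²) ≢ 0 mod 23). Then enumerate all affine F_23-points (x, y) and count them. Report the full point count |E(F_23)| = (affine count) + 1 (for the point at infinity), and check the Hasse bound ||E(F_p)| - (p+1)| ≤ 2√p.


Affine points = {(0, 8), (0, 15), (2, 4), (2, 19), (4, 4), (4, 19), (5, 7), (5, 16), (7, 2), (7, 21), (9, 9), (9, 14), (10, 5), (10, 18), (11, 11), (11, 12), (14, 1), (14, 22), (15, 11), (15, 12), (16, 3), (16, 20), (17, 4), (17, 19), (20, 11), (20, 12)}; affine count = 26; |E(F_23)| = 27.

Discriminant check: Δ ∝ 4a³ + 27b² = 4·18³ + 27·18² = 4·5832 + 27·324 ≡ 14 (mod 23). Nonzero ⇒ E is nonsingular.
For each x ∈ F_23, compute rhs = x³ + 18·x + 18 mod 23, then count y ∈ F_23 with y² ≡ rhs.
  x = 0: rhs = 18, matching y values: 8, 15 (2 points).
  x = 1: rhs = 14, matching y values: none (0 points).
  x = 2: rhs = 16, matching y values: 4, 19 (2 points).
  x = 3: rhs = 7, matching y values: none (0 points).
  x = 4: rhs = 16, matching y values: 4, 19 (2 points).
  x = 5: rhs = 3, matching y values: 7, 16 (2 points).
  x = 6: rhs = 20, matching y values: none (0 points).
  x = 7: rhs = 4, matching y values: 2, 21 (2 points).
  x = 8: rhs = 7, matching y values: none (0 points).
  x = 9: rhs = 12, matching y values: 9, 14 (2 points).
  x = 10: rhs = 2, matching y values: 5, 18 (2 points).
  x = 11: rhs = 6, matching y values: 11, 12 (2 points).
  x = 12: rhs = 7, matching y values: none (0 points).
  x = 13: rhs = 11, matching y values: none (0 points).
  x = 14: rhs = 1, matching y values: 1, 22 (2 points).
  x = 15: rhs = 6, matching y values: 11, 12 (2 points).
  x = 16: rhs = 9, matching y values: 3, 20 (2 points).
  x = 17: rhs = 16, matching y values: 4, 19 (2 points).
  x = 18: rhs = 10, matching y values: none (0 points).
  x = 19: rhs = 20, matching y values: none (0 points).
  x = 20: rhs = 6, matching y values: 11, 12 (2 points).
  x = 21: rhs = 20, matching y values: none (0 points).
  x = 22: rhs = 22, matching y values: none (0 points).
Total affine count: 26.
Full point count |E(F_23)| = 26 + 1 = 27.
Hasse bound: |27 − (23+1)| = |3| = 3 ≤ 2√23 ≈ 9.5917 ✓.


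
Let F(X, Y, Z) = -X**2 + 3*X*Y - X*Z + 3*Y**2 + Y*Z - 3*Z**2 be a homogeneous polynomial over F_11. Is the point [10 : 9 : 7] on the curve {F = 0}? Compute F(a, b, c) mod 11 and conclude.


F(10,9,7) ≡ 6 (mod 11); P is NOT on the curve.

Evaluate F(10, 9, 7) term-by-term (mod 11).
  -X**2 ↦ -1·100·1·1 = -100
  3*X*Y ↦ 3·10·9·1 = 270
  -X*Z ↦ -1·10·1·7 = -70
  3*Y**2 ↦ 3·1·81·1 = 243
  Y*Z ↦ 1·1·9·7 = 63
  -3*Z**2 ↦ -3·1·1·49 = -147
Sum: F(10, 9, 7) = (-100) + (270) + (-70) + (243) + (63) + (-147) = 259.
Reducing mod 11: 259 ≡ 6 (mod 11).
Since F(a, b, c) ≡ 6 ≠ 0 (mod 11), P does NOT lie on the curve.


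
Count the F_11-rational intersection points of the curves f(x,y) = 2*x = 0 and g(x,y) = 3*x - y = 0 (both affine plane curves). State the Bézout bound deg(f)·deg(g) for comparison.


Common zeros: {(0, 0)}; count = 1; Bézout bound = 1.

deg(f) = 1, deg(g) = 1, so Bézout bound = 1.
Scan x ∈ F_11. For each x, list the y ∈ F_11 with f(x, y) ≡ 0 and those with g(x, y) ≡ 0 (mod 11); the common zeros in that column are the intersection.
  x = 0: f ≡ 0 at y ∈ {0, 1, 2, 3, 4, 5, 6, 7, 8, 9, 10}; g ≡ 0 at y ∈ {0}; common: {0}.
  x = 1: f ≡ 0 at y ∈ ∅; g ≡ 0 at y ∈ {3}; common: ∅.
  x = 2: f ≡ 0 at y ∈ ∅; g ≡ 0 at y ∈ {6}; common: ∅.
  x = 3: f ≡ 0 at y ∈ ∅; g ≡ 0 at y ∈ {9}; common: ∅.
  x = 4: f ≡ 0 at y ∈ ∅; g ≡ 0 at y ∈ {1}; common: ∅.
  x = 5: f ≡ 0 at y ∈ ∅; g ≡ 0 at y ∈ {4}; common: ∅.
  x = 6: f ≡ 0 at y ∈ ∅; g ≡ 0 at y ∈ {7}; common: ∅.
  x = 7: f ≡ 0 at y ∈ ∅; g ≡ 0 at y ∈ {10}; common: ∅.
  x = 8: f ≡ 0 at y ∈ ∅; g ≡ 0 at y ∈ {2}; common: ∅.
  x = 9: f ≡ 0 at y ∈ ∅; g ≡ 0 at y ∈ {5}; common: ∅.
  x = 10: f ≡ 0 at y ∈ ∅; g ≡ 0 at y ∈ {8}; common: ∅.
Collecting: common zeros = {(0, 0)}, so the count is 1.
Comparison with the Bézout bound: 1 ≤ 1 = deg(f)·deg(g), as expected for curves with no common component (the bound is attained).


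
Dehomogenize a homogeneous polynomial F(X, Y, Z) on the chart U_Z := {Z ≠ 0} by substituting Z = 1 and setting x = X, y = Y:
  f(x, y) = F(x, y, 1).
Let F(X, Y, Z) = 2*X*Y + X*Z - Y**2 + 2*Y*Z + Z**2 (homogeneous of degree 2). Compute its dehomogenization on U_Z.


f(x, y) = 2*x*y + x - y**2 + 2*y + 1

On U_Z we set Z = 1. Each monomial c·X^i·Y^j·Z^k in F becomes c·x^i·y^j·1^k = c·x^i·y^j.
Substituting Z = 1: F(X, Y, 1) = 2*x*y + x - y**2 + 2*y + 1.
Note: deg(f) ≤ deg(F) = 2; strict inequality happens when F is divisible by Z (lost terms).


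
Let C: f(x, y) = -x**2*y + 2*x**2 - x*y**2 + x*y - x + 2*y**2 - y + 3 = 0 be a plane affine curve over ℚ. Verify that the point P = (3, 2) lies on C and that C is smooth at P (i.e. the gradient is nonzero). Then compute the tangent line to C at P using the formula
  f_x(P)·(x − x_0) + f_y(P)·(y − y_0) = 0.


Tangent line at P: -3*x - 11*y + 31 = 0.

Step 1: f(3, 2) = 0, so P lies on C.
Step 2: partial derivatives
  f_x(x, y) = -2*x*y + 4*x - y**2 + y - 1, f_y(x, y) = -x**2 - 2*x*y + x + 4*y - 1.
  f_x(P) = -3, f_y(P) = -11 (gradient nonzero, so P is smooth).
Step 3: tangent line at P: -3·(x − 3) + -11·(y − 2) = 0.
Expanding: -3*x - 11*y + 31 = 0.


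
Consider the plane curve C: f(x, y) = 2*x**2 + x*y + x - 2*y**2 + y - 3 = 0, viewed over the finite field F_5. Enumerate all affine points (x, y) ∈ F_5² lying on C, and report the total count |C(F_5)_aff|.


Affine F_5-points: {(1, 0), (1, 1), (2, 2), (3, 1), (4, 2), (4, 3)}; count = 6.

For each of the 25 pairs (x, y) ∈ F_5², evaluate f(x, y) mod 5. Record the zeros.
  x = 0: [0↦2, 1↦1, 2↦1, 3↦2, 4↦4]  zeros at y ∈ ∅
  x = 1: [0↦0, 1↦0, 2↦1, 3↦3, 4↦1]  zeros at y ∈ {0, 1}
  x = 2: [0↦2, 1↦3, 2↦0, 3↦3, 4↦2]  zeros at y ∈ {2}
  x = 3: [0↦3, 1↦0, 2↦3, 3↦2, 4↦2]  zeros at y ∈ {1}
  x = 4: [0↦3, 1↦1, 2↦0, 3↦0, 4↦1]  zeros at y ∈ {2, 3}
Collecting zeros: affine points = {(1, 0), (1, 1), (2, 2), (3, 1), (4, 2), (4, 3)}.
Total count |C(F_5)_aff| = 6.


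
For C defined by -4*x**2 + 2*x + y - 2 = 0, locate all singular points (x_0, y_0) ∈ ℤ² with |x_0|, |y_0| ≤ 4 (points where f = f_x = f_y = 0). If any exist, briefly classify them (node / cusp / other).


No singular points in the scanned grid; C is smooth there.

Compute partial derivatives:
  f_x = 2 - 8*x.
  f_y = 1.
f_y = 1 is a nonzero constant, so f_y never vanishes: no point (x, y) can satisfy f = f_x = f_y = 0. In particular no (x, y) ∈ {−4, ..., 4}² is singular; the curve is smooth.


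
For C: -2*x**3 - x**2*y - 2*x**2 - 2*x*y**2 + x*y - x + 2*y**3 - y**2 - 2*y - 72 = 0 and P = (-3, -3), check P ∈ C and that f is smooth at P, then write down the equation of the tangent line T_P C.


Tangent line at P: -82*x + 10*y - 216 = 0.

Step 1: f(-3, -3) = 0, so P lies on C.
Step 2: partial derivatives
  f_x(x, y) = -6*x**2 - 2*x*y - 4*x - 2*y**2 + y - 1, f_y(x, y) = -x**2 - 4*x*y + x + 6*y**2 - 2*y - 2.
  f_x(P) = -82, f_y(P) = 10 (gradient nonzero, so P is smooth).
Step 3: tangent line at P: -82·(x − -3) + 10·(y − -3) = 0.
Expanding: -82*x + 10*y - 216 = 0.


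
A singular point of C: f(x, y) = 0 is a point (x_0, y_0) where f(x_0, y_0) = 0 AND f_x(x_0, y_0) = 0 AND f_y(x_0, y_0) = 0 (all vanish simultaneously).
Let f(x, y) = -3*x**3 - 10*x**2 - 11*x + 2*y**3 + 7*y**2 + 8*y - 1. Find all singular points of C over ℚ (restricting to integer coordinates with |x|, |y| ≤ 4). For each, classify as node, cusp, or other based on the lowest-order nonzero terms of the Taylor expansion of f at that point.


Singular points: {(-1, -1)}; classification: node.

Compute partial derivatives:
  f_x = -9*x**2 - 20*x - 11.
  f_y = 6*y**2 + 14*y + 8.
Scan x_0 ∈ {−4, ..., 4}. For each x_0, f_y(x_0, y) is a polynomial in y; find its integer roots y ∈ {−4, ..., 4}, then test f_x and f at those candidates.
  x = -4: f_y(-4, y) = 6*y**2 + 14*y + 8; vanishes at y ∈ {-1}. (-4, -1): f_x = -75 ≠ 0.
  x = -3: f_y(-3, y) = 6*y**2 + 14*y + 8; vanishes at y ∈ {-1}. (-3, -1): f_x = -32 ≠ 0.
  x = -2: f_y(-2, y) = 6*y**2 + 14*y + 8; vanishes at y ∈ {-1}. (-2, -1): f_x = -7 ≠ 0.
  x = -1: f_y(-1, y) = 6*y**2 + 14*y + 8; vanishes at y ∈ {-1}. (-1, -1): f_x = 0, f = 0 — SINGULAR.
  x = 0: f_y(0, y) = 6*y**2 + 14*y + 8; vanishes at y ∈ {-1}. (0, -1): f_x = -11 ≠ 0.
  x = 1: f_y(1, y) = 6*y**2 + 14*y + 8; vanishes at y ∈ {-1}. (1, -1): f_x = -40 ≠ 0.
  x = 2: f_y(2, y) = 6*y**2 + 14*y + 8; vanishes at y ∈ {-1}. (2, -1): f_x = -87 ≠ 0.
  x = 3: f_y(3, y) = 6*y**2 + 14*y + 8; vanishes at y ∈ {-1}. (3, -1): f_x = -152 ≠ 0.
  x = 4: f_y(4, y) = 6*y**2 + 14*y + 8; vanishes at y ∈ {-1}. (4, -1): f_x = -235 ≠ 0.
Only singular point on the grid: (-1, -1).
Classify: substitute x = -1 + u, y = -1 + v and expand: f = -3*u**3 - u**2 + 2*v**3 + v**2.
No constant or linear terms (consistent with a singular point). Quadratic part: -u**2 + v**2. Cubic part: -3*u**3 + 2*v**3.
The quadratic part v**2 - u**2 = (v − u)(v + u) splits into two distinct linear factors, so there are two distinct tangent lines y − -1 = ±(x − -1) — this is a node (ordinary double point).
Classification: node.


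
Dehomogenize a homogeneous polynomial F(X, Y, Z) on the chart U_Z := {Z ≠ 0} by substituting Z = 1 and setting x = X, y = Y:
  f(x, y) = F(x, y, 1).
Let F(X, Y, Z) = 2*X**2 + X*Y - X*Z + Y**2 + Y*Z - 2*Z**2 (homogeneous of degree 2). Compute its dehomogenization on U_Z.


f(x, y) = 2*x**2 + x*y - x + y**2 + y - 2

On U_Z we set Z = 1. Each monomial c·X^i·Y^j·Z^k in F becomes c·x^i·y^j·1^k = c·x^i·y^j.
Substituting Z = 1: F(X, Y, 1) = 2*x**2 + x*y - x + y**2 + y - 2.
Note: deg(f) ≤ deg(F) = 2; strict inequality happens when F is divisible by Z (lost terms).


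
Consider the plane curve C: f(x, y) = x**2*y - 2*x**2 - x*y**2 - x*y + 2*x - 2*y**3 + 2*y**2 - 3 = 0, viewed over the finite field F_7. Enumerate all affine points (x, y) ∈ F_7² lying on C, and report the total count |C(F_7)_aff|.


Affine F_7-points: {(0, 5), (1, 6), (2, 0), (2, 1), (2, 6), (4, 3), (5, 1), (6, 0), (6, 2), (6, 3)}; count = 10.

For each of the 49 pairs (x, y) ∈ F_7², evaluate f(x, y) mod 7. Record the zeros.
  x = 0: [0↦4, 1↦4, 2↦3, 3↦3, 4↦6, 5↦0, 6↦1]  zeros at y ∈ {5}
  x = 1: [0↦4, 1↦3, 2↦6, 3↦1, 4↦4, 5↦3, 6↦0]  zeros at y ∈ {6}
  x = 2: [0↦0, 1↦0, 2↦2, 3↦1, 4↦6, 5↦5, 6↦0]  zeros at y ∈ {0, 1, 6}
  x = 3: [0↦6, 1↦2, 2↦5, 3↦3, 4↦5, 5↦6, 6↦1]  zeros at y ∈ ∅
  x = 4: [0↦1, 1↦2, 2↦1, 3↦0, 4↦1, 5↦6, 6↦3]  zeros at y ∈ {3}
  x = 5: [0↦6, 1↦0, 2↦4, 3↦6, 4↦1, 5↦5, 6↦6]  zeros at y ∈ {1}
  x = 6: [0↦0, 1↦3, 2↦0, 3↦0, 4↦5, 5↦3, 6↦3]  zeros at y ∈ {0, 2, 3}
Collecting zeros: affine points = {(0, 5), (1, 6), (2, 0), (2, 1), (2, 6), (4, 3), (5, 1), (6, 0), (6, 2), (6, 3)}.
Total count |C(F_7)_aff| = 10.


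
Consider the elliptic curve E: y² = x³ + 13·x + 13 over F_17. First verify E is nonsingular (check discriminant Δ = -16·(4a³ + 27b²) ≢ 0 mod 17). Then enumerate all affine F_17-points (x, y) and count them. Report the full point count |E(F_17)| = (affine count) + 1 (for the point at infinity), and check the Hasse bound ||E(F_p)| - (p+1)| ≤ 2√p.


Affine points = {(0, 8), (0, 9), (2, 8), (2, 9), (5, 4), (5, 13), (6, 1), (6, 16), (8, 0), (9, 3), (9, 14), (10, 2), (10, 15), (11, 5), (11, 12), (13, 4), (13, 13), (14, 7), (14, 10), (15, 8), (15, 9), (16, 4), (16, 13)}; affine count = 23; |E(F_17)| = 24.

Discriminant check: Δ ∝ 4a³ + 27b² = 4·13³ + 27·13² = 4·2197 + 27·169 ≡ 6 (mod 17). Nonzero ⇒ E is nonsingular.
For each x ∈ F_17, compute rhs = x³ + 13·x + 13 mod 17, then count y ∈ F_17 with y² ≡ rhs.
  x = 0: rhs = 13, matching y values: 8, 9 (2 points).
  x = 1: rhs = 10, matching y values: none (0 points).
  x = 2: rhs = 13, matching y values: 8, 9 (2 points).
  x = 3: rhs = 11, matching y values: none (0 points).
  x = 4: rhs = 10, matching y values: none (0 points).
  x = 5: rhs = 16, matching y values: 4, 13 (2 points).
  x = 6: rhs = 1, matching y values: 1, 16 (2 points).
  x = 7: rhs = 5, matching y values: none (0 points).
  x = 8: rhs = 0, matching y values: 0 (1 points).
  x = 9: rhs = 9, matching y values: 3, 14 (2 points).
  x = 10: rhs = 4, matching y values: 2, 15 (2 points).
  x = 11: rhs = 8, matching y values: 5, 12 (2 points).
  x = 12: rhs = 10, matching y values: none (0 points).
  x = 13: rhs = 16, matching y values: 4, 13 (2 points).
  x = 14: rhs = 15, matching y values: 7, 10 (2 points).
  x = 15: rhs = 13, matching y values: 8, 9 (2 points).
  x = 16: rhs = 16, matching y values: 4, 13 (2 points).
Total affine count: 23.
Full point count |E(F_17)| = 23 + 1 = 24.
Hasse bound: |24 − (17+1)| = |6| = 6 ≤ 2√17 ≈ 8.2462 ✓.


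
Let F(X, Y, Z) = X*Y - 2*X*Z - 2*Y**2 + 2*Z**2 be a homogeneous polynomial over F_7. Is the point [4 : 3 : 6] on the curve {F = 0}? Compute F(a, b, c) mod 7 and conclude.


F(4,3,6) ≡ 4 (mod 7); P is NOT on the curve.

Evaluate F(4, 3, 6) term-by-term (mod 7).
  X*Y ↦ 1·4·3·1 = 12
  -2*X*Z ↦ -2·4·1·6 = -48
  -2*Y**2 ↦ -2·1·9·1 = -18
  2*Z**2 ↦ 2·1·1·36 = 72
Sum: F(4, 3, 6) = (12) + (-48) + (-18) + (72) = 18.
Reducing mod 7: 18 ≡ 4 (mod 7).
Since F(a, b, c) ≡ 4 ≠ 0 (mod 7), P does NOT lie on the curve.


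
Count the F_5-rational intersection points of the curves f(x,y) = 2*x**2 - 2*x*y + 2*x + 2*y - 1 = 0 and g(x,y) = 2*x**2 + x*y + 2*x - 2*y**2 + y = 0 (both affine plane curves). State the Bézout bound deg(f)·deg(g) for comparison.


Common zeros: {(0, 3)}; count = 1; Bézout bound = 4.

deg(f) = 2, deg(g) = 2, so Bézout bound = 4.
Scan x ∈ F_5. For each x, list the y ∈ F_5 with f(x, y) ≡ 0 and those with g(x, y) ≡ 0 (mod 5); the common zeros in that column are the intersection.
  x = 0: f ≡ 0 at y ∈ {3}; g ≡ 0 at y ∈ {0, 3}; common: {3}.
  x = 1: f ≡ 0 at y ∈ ∅; g ≡ 0 at y ∈ {2, 4}; common: ∅.
  x = 2: f ≡ 0 at y ∈ {3}; g ≡ 0 at y ∈ {2}; common: ∅.
  x = 3: f ≡ 0 at y ∈ {2}; g ≡ 0 at y ∈ ∅; common: ∅.
  x = 4: f ≡ 0 at y ∈ {4}; g ≡ 0 at y ∈ {0}; common: ∅.
Collecting: common zeros = {(0, 3)}, so the count is 1.
Comparison with the Bézout bound: 1 ≤ 4 = deg(f)·deg(g), as expected for curves with no common component (the affine F_5-count falls short of the bound because intersections may lie at infinity, over extension fields, or carry multiplicity).


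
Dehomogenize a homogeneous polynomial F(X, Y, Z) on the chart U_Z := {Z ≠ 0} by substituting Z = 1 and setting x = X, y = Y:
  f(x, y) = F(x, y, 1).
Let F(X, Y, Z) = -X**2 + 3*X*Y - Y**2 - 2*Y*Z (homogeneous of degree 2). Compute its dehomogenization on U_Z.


f(x, y) = -x**2 + 3*x*y - y**2 - 2*y

On U_Z we set Z = 1. Each monomial c·X^i·Y^j·Z^k in F becomes c·x^i·y^j·1^k = c·x^i·y^j.
Substituting Z = 1: F(X, Y, 1) = -x**2 + 3*x*y - y**2 - 2*y.
Note: deg(f) ≤ deg(F) = 2; strict inequality happens when F is divisible by Z (lost terms).


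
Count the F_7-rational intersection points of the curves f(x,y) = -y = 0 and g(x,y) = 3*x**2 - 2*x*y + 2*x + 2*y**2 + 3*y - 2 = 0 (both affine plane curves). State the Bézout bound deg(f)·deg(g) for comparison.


Common zeros: {(2, 0)}; count = 1; Bézout bound = 2.

deg(f) = 1, deg(g) = 2, so Bézout bound = 2.
Scan x ∈ F_7. For each x, list the y ∈ F_7 with f(x, y) ≡ 0 and those with g(x, y) ≡ 0 (mod 7); the common zeros in that column are the intersection.
  x = 0: f ≡ 0 at y ∈ {0}; g ≡ 0 at y ∈ {4, 5}; common: ∅.
  x = 1: f ≡ 0 at y ∈ {0}; g ≡ 0 at y ∈ ∅; common: ∅.
  x = 2: f ≡ 0 at y ∈ {0}; g ≡ 0 at y ∈ {0, 4}; common: {0}.
  x = 3: f ≡ 0 at y ∈ {0}; g ≡ 0 at y ∈ ∅; common: ∅.
  x = 4: f ≡ 0 at y ∈ {0}; g ≡ 0 at y ∈ ∅; common: ∅.
  x = 5: f ≡ 0 at y ∈ {0}; g ≡ 0 at y ∈ {2, 5}; common: ∅.
  x = 6: f ≡ 0 at y ∈ {0}; g ≡ 0 at y ∈ ∅; common: ∅.
Collecting: common zeros = {(2, 0)}, so the count is 1.
Comparison with the Bézout bound: 1 ≤ 2 = deg(f)·deg(g), as expected for curves with no common component (the affine F_7-count falls short of the bound because intersections may lie at infinity, over extension fields, or carry multiplicity).


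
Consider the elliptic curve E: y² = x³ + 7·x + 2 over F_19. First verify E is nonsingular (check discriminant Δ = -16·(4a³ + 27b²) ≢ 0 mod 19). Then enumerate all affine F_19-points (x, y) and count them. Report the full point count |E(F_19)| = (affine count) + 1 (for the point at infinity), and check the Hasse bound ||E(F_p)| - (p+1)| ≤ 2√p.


Affine points = {(2, 9), (2, 10), (8, 0), (11, 2), (11, 17), (12, 3), (12, 16), (15, 9), (15, 10), (16, 7), (16, 12)}; affine count = 11; |E(F_19)| = 12.

Discriminant check: Δ ∝ 4a³ + 27b² = 4·7³ + 27·2² = 4·343 + 27·4 ≡ 17 (mod 19). Nonzero ⇒ E is nonsingular.
For each x ∈ F_19, compute rhs = x³ + 7·x + 2 mod 19, then count y ∈ F_19 with y² ≡ rhs.
  x = 0: rhs = 2, matching y values: none (0 points).
  x = 1: rhs = 10, matching y values: none (0 points).
  x = 2: rhs = 5, matching y values: 9, 10 (2 points).
  x = 3: rhs = 12, matching y values: none (0 points).
  x = 4: rhs = 18, matching y values: none (0 points).
  x = 5: rhs = 10, matching y values: none (0 points).
  x = 6: rhs = 13, matching y values: none (0 points).
  x = 7: rhs = 14, matching y values: none (0 points).
  x = 8: rhs = 0, matching y values: 0 (1 points).
  x = 9: rhs = 15, matching y values: none (0 points).
  x = 10: rhs = 8, matching y values: none (0 points).
  x = 11: rhs = 4, matching y values: 2, 17 (2 points).
  x = 12: rhs = 9, matching y values: 3, 16 (2 points).
  x = 13: rhs = 10, matching y values: none (0 points).
  x = 14: rhs = 13, matching y values: none (0 points).
  x = 15: rhs = 5, matching y values: 9, 10 (2 points).
  x = 16: rhs = 11, matching y values: 7, 12 (2 points).
  x = 17: rhs = 18, matching y values: none (0 points).
  x = 18: rhs = 13, matching y values: none (0 points).
Total affine count: 11.
Full point count |E(F_19)| = 11 + 1 = 12.
Hasse bound: |12 − (19+1)| = |-8| = 8 ≤ 2√19 ≈ 8.7178 ✓.


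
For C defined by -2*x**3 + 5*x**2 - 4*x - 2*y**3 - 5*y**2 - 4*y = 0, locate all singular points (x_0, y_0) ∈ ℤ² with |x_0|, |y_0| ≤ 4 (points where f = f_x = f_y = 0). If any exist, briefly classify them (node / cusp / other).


Singular points: {(1, -1)}; classification: node.

Compute partial derivatives:
  f_x = -6*x**2 + 10*x - 4.
  f_y = -6*y**2 - 10*y - 4.
Scan x_0 ∈ {−4, ..., 4}. For each x_0, f_y(x_0, y) is a polynomial in y; find its integer roots y ∈ {−4, ..., 4}, then test f_x and f at those candidates.
  x = -4: f_y(-4, y) = -6*y**2 - 10*y - 4; vanishes at y ∈ {-1}. (-4, -1): f_x = -140 ≠ 0.
  x = -3: f_y(-3, y) = -6*y**2 - 10*y - 4; vanishes at y ∈ {-1}. (-3, -1): f_x = -88 ≠ 0.
  x = -2: f_y(-2, y) = -6*y**2 - 10*y - 4; vanishes at y ∈ {-1}. (-2, -1): f_x = -48 ≠ 0.
  x = -1: f_y(-1, y) = -6*y**2 - 10*y - 4; vanishes at y ∈ {-1}. (-1, -1): f_x = -20 ≠ 0.
  x = 0: f_y(0, y) = -6*y**2 - 10*y - 4; vanishes at y ∈ {-1}. (0, -1): f_x = -4 ≠ 0.
  x = 1: f_y(1, y) = -6*y**2 - 10*y - 4; vanishes at y ∈ {-1}. (1, -1): f_x = 0, f = 0 — SINGULAR.
  x = 2: f_y(2, y) = -6*y**2 - 10*y - 4; vanishes at y ∈ {-1}. (2, -1): f_x = -8 ≠ 0.
  x = 3: f_y(3, y) = -6*y**2 - 10*y - 4; vanishes at y ∈ {-1}. (3, -1): f_x = -28 ≠ 0.
  x = 4: f_y(4, y) = -6*y**2 - 10*y - 4; vanishes at y ∈ {-1}. (4, -1): f_x = -60 ≠ 0.
Only singular point on the grid: (1, -1).
Classify: substitute x = 1 + u, y = -1 + v and expand: f = -2*u**3 - u**2 - 2*v**3 + v**2.
No constant or linear terms (consistent with a singular point). Quadratic part: -u**2 + v**2. Cubic part: -2*u**3 - 2*v**3.
The quadratic part v**2 - u**2 = (v − u)(v + u) splits into two distinct linear factors, so there are two distinct tangent lines y − -1 = ±(x − 1) — this is a node (ordinary double point).
Classification: node.


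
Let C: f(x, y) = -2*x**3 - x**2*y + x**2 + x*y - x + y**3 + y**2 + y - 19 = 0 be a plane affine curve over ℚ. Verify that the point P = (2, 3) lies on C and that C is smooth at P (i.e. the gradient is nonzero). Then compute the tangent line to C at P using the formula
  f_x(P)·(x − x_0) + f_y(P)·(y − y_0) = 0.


Tangent line at P: -30*x + 32*y - 36 = 0.

Step 1: f(2, 3) = 0, so P lies on C.
Step 2: partial derivatives
  f_x(x, y) = -6*x**2 - 2*x*y + 2*x + y - 1, f_y(x, y) = -x**2 + x + 3*y**2 + 2*y + 1.
  f_x(P) = -30, f_y(P) = 32 (gradient nonzero, so P is smooth).
Step 3: tangent line at P: -30·(x − 2) + 32·(y − 3) = 0.
Expanding: -30*x + 32*y - 36 = 0.


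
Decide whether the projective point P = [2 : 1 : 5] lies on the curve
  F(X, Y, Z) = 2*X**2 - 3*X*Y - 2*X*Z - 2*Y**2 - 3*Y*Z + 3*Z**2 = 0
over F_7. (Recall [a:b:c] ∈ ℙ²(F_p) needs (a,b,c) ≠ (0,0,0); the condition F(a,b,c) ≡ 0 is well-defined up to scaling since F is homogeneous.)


F(2,1,5) ≡ 5 (mod 7); P is NOT on the curve.

Evaluate F(2, 1, 5) term-by-term (mod 7).
  2*X**2 ↦ 2·4·1·1 = 8
  -3*X*Y ↦ -3·2·1·1 = -6
  -2*X*Z ↦ -2·2·1·5 = -20
  -2*Y**2 ↦ -2·1·1·1 = -2
  -3*Y*Z ↦ -3·1·1·5 = -15
  3*Z**2 ↦ 3·1·1·25 = 75
Sum: F(2, 1, 5) = (8) + (-6) + (-20) + (-2) + (-15) + (75) = 40.
Reducing mod 7: 40 ≡ 5 (mod 7).
Since F(a, b, c) ≡ 5 ≠ 0 (mod 7), P does NOT lie on the curve.


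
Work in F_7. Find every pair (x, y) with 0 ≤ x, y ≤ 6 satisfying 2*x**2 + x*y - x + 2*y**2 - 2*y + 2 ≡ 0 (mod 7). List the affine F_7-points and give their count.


Affine F_7-points: {(0, 3), (0, 5), (4, 2), (4, 4), (5, 4), (5, 5), (6, 2), (6, 3)}; count = 8.

For each of the 49 pairs (x, y) ∈ F_7², evaluate f(x, y) mod 7. Record the zeros.
  x = 0: [0↦2, 1↦2, 2↦6, 3↦0, 4↦5, 5↦0, 6↦6]  zeros at y ∈ {3, 5}
  x = 1: [0↦3, 1↦4, 2↦2, 3↦4, 4↦3, 5↦6, 6↦6]  zeros at y ∈ ∅
  x = 2: [0↦1, 1↦3, 2↦2, 3↦5, 4↦5, 5↦2, 6↦3]  zeros at y ∈ ∅
  x = 3: [0↦3, 1↦6, 2↦6, 3↦3, 4↦4, 5↦2, 6↦4]  zeros at y ∈ ∅
  x = 4: [0↦2, 1↦6, 2↦0, 3↦5, 4↦0, 5↦6, 6↦2]  zeros at y ∈ {2, 4}
  x = 5: [0↦5, 1↦3, 2↦5, 3↦4, 4↦0, 5↦0, 6↦4]  zeros at y ∈ {4, 5}
  x = 6: [0↦5, 1↦4, 2↦0, 3↦0, 4↦4, 5↦5, 6↦3]  zeros at y ∈ {2, 3}
Collecting zeros: affine points = {(0, 3), (0, 5), (4, 2), (4, 4), (5, 4), (5, 5), (6, 2), (6, 3)}.
Total count |C(F_7)_aff| = 8.


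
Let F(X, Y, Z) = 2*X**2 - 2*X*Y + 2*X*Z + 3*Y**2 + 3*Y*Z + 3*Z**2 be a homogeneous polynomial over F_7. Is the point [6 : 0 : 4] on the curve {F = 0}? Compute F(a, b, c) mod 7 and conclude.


F(6,0,4) ≡ 0 (mod 7); P is on the curve.

Evaluate F(6, 0, 4) term-by-term (mod 7).
  2*X**2 ↦ 2·36·1·1 = 72
  -2*X*Y ↦ -2·6·0·1 = 0
  2*X*Z ↦ 2·6·1·4 = 48
  3*Y**2 ↦ 3·1·0·1 = 0
  3*Y*Z ↦ 3·1·0·4 = 0
  3*Z**2 ↦ 3·1·1·16 = 48
Sum: F(6, 0, 4) = (72) + (0) + (48) + (0) + (0) + (48) = 168.
Reducing mod 7: 168 ≡ 0 (mod 7).
Since F(a, b, c) ≡ 0 (mod 7), P lies on the curve.


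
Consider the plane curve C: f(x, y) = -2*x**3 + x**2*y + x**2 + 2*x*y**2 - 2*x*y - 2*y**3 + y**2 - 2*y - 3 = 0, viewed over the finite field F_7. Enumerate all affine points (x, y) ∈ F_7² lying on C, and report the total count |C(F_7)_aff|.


Affine F_7-points: {(0, 5), (1, 2), (2, 1), (3, 1), (4, 3), (6, 0), (6, 4), (6, 6)}; count = 8.

For each of the 49 pairs (x, y) ∈ F_7², evaluate f(x, y) mod 7. Record the zeros.
  x = 0: [0↦4, 1↦1, 2↦2, 3↦2, 4↦3, 5↦0, 6↦2]  zeros at y ∈ {5}
  x = 1: [0↦3, 1↦1, 2↦0, 3↦2, 4↦2, 5↦2, 6↦4]  zeros at y ∈ {2}
  x = 2: [0↦6, 1↦0, 2↦6, 3↦5, 4↦6, 5↦4, 6↦1]  zeros at y ∈ {1}
  x = 3: [0↦1, 1↦0, 2↦1, 3↦6, 4↦3, 5↦1, 6↦2]  zeros at y ∈ {1}
  x = 4: [0↦4, 1↦3, 2↦1, 3↦0, 4↦2, 5↦2, 6↦2]  zeros at y ∈ {3}
  x = 5: [0↦3, 1↦4, 2↦1, 3↦3, 4↦5, 5↦2, 6↦3]  zeros at y ∈ ∅
  x = 6: [0↦0, 1↦5, 2↦3, 3↦3, 4↦0, 5↦3, 6↦0]  zeros at y ∈ {0, 4, 6}
Collecting zeros: affine points = {(0, 5), (1, 2), (2, 1), (3, 1), (4, 3), (6, 0), (6, 4), (6, 6)}.
Total count |C(F_7)_aff| = 8.


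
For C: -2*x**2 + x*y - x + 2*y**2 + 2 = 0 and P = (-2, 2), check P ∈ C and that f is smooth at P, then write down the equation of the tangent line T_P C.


Tangent line at P: 9*x + 6*y + 6 = 0.

Step 1: f(-2, 2) = 0, so P lies on C.
Step 2: partial derivatives
  f_x(x, y) = -4*x + y - 1, f_y(x, y) = x + 4*y.
  f_x(P) = 9, f_y(P) = 6 (gradient nonzero, so P is smooth).
Step 3: tangent line at P: 9·(x − -2) + 6·(y − 2) = 0.
Expanding: 9*x + 6*y + 6 = 0.


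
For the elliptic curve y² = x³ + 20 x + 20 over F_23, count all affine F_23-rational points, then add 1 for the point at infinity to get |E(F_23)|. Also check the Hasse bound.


Affine points = {(1, 8), (1, 15), (4, 7), (4, 16), (8, 5), (8, 18), (9, 3), (9, 20), (10, 1), (10, 22), (13, 4), (13, 19), (14, 10), (14, 13), (17, 11), (17, 12), (18, 5), (18, 18), (20, 5), (20, 18), (21, 8), (21, 15)}; affine count = 22; |E(F_23)| = 23.

Discriminant check: Δ ∝ 4a³ + 27b² = 4·20³ + 27·20² = 4·8000 + 27·400 ≡ 20 (mod 23). Nonzero ⇒ E is nonsingular.
For each x ∈ F_23, compute rhs = x³ + 20·x + 20 mod 23, then count y ∈ F_23 with y² ≡ rhs.
  x = 0: rhs = 20, matching y values: none (0 points).
  x = 1: rhs = 18, matching y values: 8, 15 (2 points).
  x = 2: rhs = 22, matching y values: none (0 points).
  x = 3: rhs = 15, matching y values: none (0 points).
  x = 4: rhs = 3, matching y values: 7, 16 (2 points).
  x = 5: rhs = 15, matching y values: none (0 points).
  x = 6: rhs = 11, matching y values: none (0 points).
  x = 7: rhs = 20, matching y values: none (0 points).
  x = 8: rhs = 2, matching y values: 5, 18 (2 points).
  x = 9: rhs = 9, matching y values: 3, 20 (2 points).
  x = 10: rhs = 1, matching y values: 1, 22 (2 points).
  x = 11: rhs = 7, matching y values: none (0 points).
  x = 12: rhs = 10, matching y values: none (0 points).
  x = 13: rhs = 16, matching y values: 4, 19 (2 points).
  x = 14: rhs = 8, matching y values: 10, 13 (2 points).
  x = 15: rhs = 15, matching y values: none (0 points).
  x = 16: rhs = 20, matching y values: none (0 points).
  x = 17: rhs = 6, matching y values: 11, 12 (2 points).
  x = 18: rhs = 2, matching y values: 5, 18 (2 points).
  x = 19: rhs = 14, matching y values: none (0 points).
  x = 20: rhs = 2, matching y values: 5, 18 (2 points).
  x = 21: rhs = 18, matching y values: 8, 15 (2 points).
  x = 22: rhs = 22, matching y values: none (0 points).
Total affine count: 22.
Full point count |E(F_23)| = 22 + 1 = 23.
Hasse bound: |23 − (23+1)| = |-1| = 1 ≤ 2√23 ≈ 9.5917 ✓.


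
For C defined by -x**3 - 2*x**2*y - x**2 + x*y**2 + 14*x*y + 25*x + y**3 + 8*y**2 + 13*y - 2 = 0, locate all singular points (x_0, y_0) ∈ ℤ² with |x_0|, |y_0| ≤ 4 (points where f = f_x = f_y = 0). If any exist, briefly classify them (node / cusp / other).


Singular points: {(2, -3)}; classification: node.

Compute partial derivatives:
  f_x = -3*x**2 - 4*x*y - 2*x + y**2 + 14*y + 25.
  f_y = -2*x**2 + 2*x*y + 14*x + 3*y**2 + 16*y + 13.
Scan x_0 ∈ {−4, ..., 4}. For each x_0, f_y(x_0, y) is a polynomial in y; find its integer roots y ∈ {−4, ..., 4}, then test f_x and f at those candidates.
  x = -4: f_y(-4, y) = 3*y**2 + 8*y - 75; no integer root y with |y| ≤ 4.
  x = -3: f_y(-3, y) = 3*y**2 + 10*y - 47; no integer root y with |y| ≤ 4.
  x = -2: f_y(-2, y) = 3*y**2 + 12*y - 23; no integer root y with |y| ≤ 4.
  x = -1: f_y(-1, y) = 3*y**2 + 14*y - 3; no integer root y with |y| ≤ 4.
  x = 0: f_y(0, y) = 3*y**2 + 16*y + 13; vanishes at y ∈ {-1}. (0, -1): f_x = 12 ≠ 0.
  x = 1: f_y(1, y) = 3*y**2 + 18*y + 25; no integer root y with |y| ≤ 4.
  x = 2: f_y(2, y) = 3*y**2 + 20*y + 33; vanishes at y ∈ {-3}. (2, -3): f_x = 0, f = 0 — SINGULAR.
  x = 3: f_y(3, y) = 3*y**2 + 22*y + 37; no integer root y with |y| ≤ 4.
  x = 4: f_y(4, y) = 3*y**2 + 24*y + 37; no integer root y with |y| ≤ 4.
Only singular point on the grid: (2, -3).
Classify: substitute x = 2 + u, y = -3 + v and expand: f = -u**3 - 2*u**2*v - u**2 + u*v**2 + v**3 + v**2.
No constant or linear terms (consistent with a singular point). Quadratic part: -u**2 + v**2. Cubic part: -u**3 - 2*u**2*v + u*v**2 + v**3.
The quadratic part v**2 - u**2 = (v − u)(v + u) splits into two distinct linear factors, so there are two distinct tangent lines y − -3 = ±(x − 2) — this is a node (ordinary double point).
Classification: node.


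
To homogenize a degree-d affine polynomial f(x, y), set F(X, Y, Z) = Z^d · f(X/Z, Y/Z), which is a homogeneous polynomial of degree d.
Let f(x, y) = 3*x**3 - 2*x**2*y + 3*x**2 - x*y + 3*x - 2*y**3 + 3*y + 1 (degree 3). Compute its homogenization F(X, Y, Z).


F(X, Y, Z) = 3*X**3 - 2*X**2*Y + 3*X**2*Z - X*Y*Z + 3*X*Z**2 - 2*Y**3 + 3*Y*Z**2 + Z**3

deg(f) = 3.
Substitute x = X/Z, y = Y/Z into f, then multiply by Z^3.
  monomial 3·x^3·y^0 ↦ 3·X^3·Y^0·Z^0.
  monomial -2·x^2·y^1 ↦ -2·X^2·Y^1·Z^0.
  monomial 3·x^2·y^0 ↦ 3·X^2·Y^0·Z^1.
  monomial -1·x^1·y^1 ↦ -1·X^1·Y^1·Z^1.
  monomial 3·x^1·y^0 ↦ 3·X^1·Y^0·Z^2.
  monomial -2·x^0·y^3 ↦ -2·X^0·Y^3·Z^0.
  monomial 3·x^0·y^1 ↦ 3·X^0·Y^1·Z^2.
  monomial 1·x^0·y^0 ↦ 1·X^0·Y^0·Z^3.
Collecting: F(X, Y, Z) = 3*X**3 - 2*X**2*Y + 3*X**2*Z - X*Y*Z + 3*X*Z**2 - 2*Y**3 + 3*Y*Z**2 + Z**3.


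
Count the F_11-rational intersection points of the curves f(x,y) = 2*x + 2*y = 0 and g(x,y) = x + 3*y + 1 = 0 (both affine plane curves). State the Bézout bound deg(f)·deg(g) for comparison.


Common zeros: {(6, 5)}; count = 1; Bézout bound = 1.

deg(f) = 1, deg(g) = 1, so Bézout bound = 1.
Scan x ∈ F_11. For each x, list the y ∈ F_11 with f(x, y) ≡ 0 and those with g(x, y) ≡ 0 (mod 11); the common zeros in that column are the intersection.
  x = 0: f ≡ 0 at y ∈ {0}; g ≡ 0 at y ∈ {7}; common: ∅.
  x = 1: f ≡ 0 at y ∈ {10}; g ≡ 0 at y ∈ {3}; common: ∅.
  x = 2: f ≡ 0 at y ∈ {9}; g ≡ 0 at y ∈ {10}; common: ∅.
  x = 3: f ≡ 0 at y ∈ {8}; g ≡ 0 at y ∈ {6}; common: ∅.
  x = 4: f ≡ 0 at y ∈ {7}; g ≡ 0 at y ∈ {2}; common: ∅.
  x = 5: f ≡ 0 at y ∈ {6}; g ≡ 0 at y ∈ {9}; common: ∅.
  x = 6: f ≡ 0 at y ∈ {5}; g ≡ 0 at y ∈ {5}; common: {5}.
  x = 7: f ≡ 0 at y ∈ {4}; g ≡ 0 at y ∈ {1}; common: ∅.
  x = 8: f ≡ 0 at y ∈ {3}; g ≡ 0 at y ∈ {8}; common: ∅.
  x = 9: f ≡ 0 at y ∈ {2}; g ≡ 0 at y ∈ {4}; common: ∅.
  x = 10: f ≡ 0 at y ∈ {1}; g ≡ 0 at y ∈ {0}; common: ∅.
Collecting: common zeros = {(6, 5)}, so the count is 1.
Comparison with the Bézout bound: 1 ≤ 1 = deg(f)·deg(g), as expected for curves with no common component (the bound is attained).


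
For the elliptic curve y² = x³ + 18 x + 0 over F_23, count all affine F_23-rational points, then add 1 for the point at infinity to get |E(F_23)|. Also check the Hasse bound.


Affine points = {(0, 0), (3, 9), (3, 14), (5, 10), (5, 13), (6, 5), (6, 18), (7, 3), (7, 20), (8, 9), (8, 14), (12, 9), (12, 14), (13, 4), (13, 19), (14, 11), (14, 12), (19, 5), (19, 18), (21, 5), (21, 18), (22, 2), (22, 21)}; affine count = 23; |E(F_23)| = 24.

Discriminant check: Δ ∝ 4a³ + 27b² = 4·18³ + 27·0² = 4·5832 + 27·0 ≡ 6 (mod 23). Nonzero ⇒ E is nonsingular.
For each x ∈ F_23, compute rhs = x³ + 18·x + 0 mod 23, then count y ∈ F_23 with y² ≡ rhs.
  x = 0: rhs = 0, matching y values: 0 (1 points).
  x = 1: rhs = 19, matching y values: none (0 points).
  x = 2: rhs = 21, matching y values: none (0 points).
  x = 3: rhs = 12, matching y values: 9, 14 (2 points).
  x = 4: rhs = 21, matching y values: none (0 points).
  x = 5: rhs = 8, matching y values: 10, 13 (2 points).
  x = 6: rhs = 2, matching y values: 5, 18 (2 points).
  x = 7: rhs = 9, matching y values: 3, 20 (2 points).
  x = 8: rhs = 12, matching y values: 9, 14 (2 points).
  x = 9: rhs = 17, matching y values: none (0 points).
  x = 10: rhs = 7, matching y values: none (0 points).
  x = 11: rhs = 11, matching y values: none (0 points).
  x = 12: rhs = 12, matching y values: 9, 14 (2 points).
  x = 13: rhs = 16, matching y values: 4, 19 (2 points).
  x = 14: rhs = 6, matching y values: 11, 12 (2 points).
  x = 15: rhs = 11, matching y values: none (0 points).
  x = 16: rhs = 14, matching y values: none (0 points).
  x = 17: rhs = 21, matching y values: none (0 points).
  x = 18: rhs = 15, matching y values: none (0 points).
  x = 19: rhs = 2, matching y values: 5, 18 (2 points).
  x = 20: rhs = 11, matching y values: none (0 points).
  x = 21: rhs = 2, matching y values: 5, 18 (2 points).
  x = 22: rhs = 4, matching y values: 2, 21 (2 points).
Total affine count: 23.
Full point count |E(F_23)| = 23 + 1 = 24.
Hasse bound: |24 − (23+1)| = |0| = 0 ≤ 2√23 ≈ 9.5917 ✓.


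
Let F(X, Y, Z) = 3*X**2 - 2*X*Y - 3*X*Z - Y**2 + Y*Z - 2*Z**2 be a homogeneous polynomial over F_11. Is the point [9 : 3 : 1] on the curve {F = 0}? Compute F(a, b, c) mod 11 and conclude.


F(9,3,1) ≡ 0 (mod 11); P is on the curve.

Evaluate F(9, 3, 1) term-by-term (mod 11).
  3*X**2 ↦ 3·81·1·1 = 243
  -2*X*Y ↦ -2·9·3·1 = -54
  -3*X*Z ↦ -3·9·1·1 = -27
  -Y**2 ↦ -1·1·9·1 = -9
  Y*Z ↦ 1·1·3·1 = 3
  -2*Z**2 ↦ -2·1·1·1 = -2
Sum: F(9, 3, 1) = (243) + (-54) + (-27) + (-9) + (3) + (-2) = 154.
Reducing mod 11: 154 ≡ 0 (mod 11).
Since F(a, b, c) ≡ 0 (mod 11), P lies on the curve.


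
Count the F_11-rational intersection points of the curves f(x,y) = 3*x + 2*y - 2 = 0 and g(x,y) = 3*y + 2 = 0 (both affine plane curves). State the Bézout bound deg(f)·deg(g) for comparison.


Common zeros: {(6, 3)}; count = 1; Bézout bound = 1.

deg(f) = 1, deg(g) = 1, so Bézout bound = 1.
Scan x ∈ F_11. For each x, list the y ∈ F_11 with f(x, y) ≡ 0 and those with g(x, y) ≡ 0 (mod 11); the common zeros in that column are the intersection.
  x = 0: f ≡ 0 at y ∈ {1}; g ≡ 0 at y ∈ {3}; common: ∅.
  x = 1: f ≡ 0 at y ∈ {5}; g ≡ 0 at y ∈ {3}; common: ∅.
  x = 2: f ≡ 0 at y ∈ {9}; g ≡ 0 at y ∈ {3}; common: ∅.
  x = 3: f ≡ 0 at y ∈ {2}; g ≡ 0 at y ∈ {3}; common: ∅.
  x = 4: f ≡ 0 at y ∈ {6}; g ≡ 0 at y ∈ {3}; common: ∅.
  x = 5: f ≡ 0 at y ∈ {10}; g ≡ 0 at y ∈ {3}; common: ∅.
  x = 6: f ≡ 0 at y ∈ {3}; g ≡ 0 at y ∈ {3}; common: {3}.
  x = 7: f ≡ 0 at y ∈ {7}; g ≡ 0 at y ∈ {3}; common: ∅.
  x = 8: f ≡ 0 at y ∈ {0}; g ≡ 0 at y ∈ {3}; common: ∅.
  x = 9: f ≡ 0 at y ∈ {4}; g ≡ 0 at y ∈ {3}; common: ∅.
  x = 10: f ≡ 0 at y ∈ {8}; g ≡ 0 at y ∈ {3}; common: ∅.
Collecting: common zeros = {(6, 3)}, so the count is 1.
Comparison with the Bézout bound: 1 ≤ 1 = deg(f)·deg(g), as expected for curves with no common component (the bound is attained).


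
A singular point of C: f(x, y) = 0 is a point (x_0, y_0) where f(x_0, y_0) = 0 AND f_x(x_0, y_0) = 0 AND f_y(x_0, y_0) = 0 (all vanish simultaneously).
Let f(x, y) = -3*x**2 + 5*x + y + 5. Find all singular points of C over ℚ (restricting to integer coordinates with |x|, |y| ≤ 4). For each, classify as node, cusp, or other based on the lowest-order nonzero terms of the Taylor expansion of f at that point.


No singular points in the scanned grid; C is smooth there.

Compute partial derivatives:
  f_x = 5 - 6*x.
  f_y = 1.
f_y = 1 is a nonzero constant, so f_y never vanishes: no point (x, y) can satisfy f = f_x = f_y = 0. In particular no (x, y) ∈ {−4, ..., 4}² is singular; the curve is smooth.


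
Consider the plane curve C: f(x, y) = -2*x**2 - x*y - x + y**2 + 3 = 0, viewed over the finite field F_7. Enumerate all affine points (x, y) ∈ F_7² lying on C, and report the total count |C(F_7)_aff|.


Affine F_7-points: {(0, 2), (0, 5), (1, 0), (1, 1), (2, 0), (2, 2), (3, 4), (3, 6), (4, 5), (4, 6), (5, 1), (5, 4), (6, 3)}; count = 13.

For each of the 49 pairs (x, y) ∈ F_7², evaluate f(x, y) mod 7. Record the zeros.
  x = 0: [0↦3, 1↦4, 2↦0, 3↦5, 4↦5, 5↦0, 6↦4]  zeros at y ∈ {2, 5}
  x = 1: [0↦0, 1↦0, 2↦2, 3↦6, 4↦5, 5↦6, 6↦2]  zeros at y ∈ {0, 1}
  x = 2: [0↦0, 1↦6, 2↦0, 3↦3, 4↦1, 5↦1, 6↦3]  zeros at y ∈ {0, 2}
  x = 3: [0↦3, 1↦1, 2↦1, 3↦3, 4↦0, 5↦6, 6↦0]  zeros at y ∈ {4, 6}
  x = 4: [0↦2, 1↦6, 2↦5, 3↦6, 4↦2, 5↦0, 6↦0]  zeros at y ∈ {5, 6}
  x = 5: [0↦4, 1↦0, 2↦5, 3↦5, 4↦0, 5↦4, 6↦3]  zeros at y ∈ {1, 4}
  x = 6: [0↦2, 1↦4, 2↦1, 3↦0, 4↦1, 5↦4, 6↦2]  zeros at y ∈ {3}
Collecting zeros: affine points = {(0, 2), (0, 5), (1, 0), (1, 1), (2, 0), (2, 2), (3, 4), (3, 6), (4, 5), (4, 6), (5, 1), (5, 4), (6, 3)}.
Total count |C(F_7)_aff| = 13.


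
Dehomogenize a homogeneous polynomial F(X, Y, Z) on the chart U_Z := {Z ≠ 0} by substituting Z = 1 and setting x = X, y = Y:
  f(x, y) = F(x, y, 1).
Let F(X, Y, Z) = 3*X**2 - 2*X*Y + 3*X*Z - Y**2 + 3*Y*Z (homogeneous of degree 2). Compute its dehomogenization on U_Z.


f(x, y) = 3*x**2 - 2*x*y + 3*x - y**2 + 3*y

On U_Z we set Z = 1. Each monomial c·X^i·Y^j·Z^k in F becomes c·x^i·y^j·1^k = c·x^i·y^j.
Substituting Z = 1: F(X, Y, 1) = 3*x**2 - 2*x*y + 3*x - y**2 + 3*y.
Note: deg(f) ≤ deg(F) = 2; strict inequality happens when F is divisible by Z (lost terms).


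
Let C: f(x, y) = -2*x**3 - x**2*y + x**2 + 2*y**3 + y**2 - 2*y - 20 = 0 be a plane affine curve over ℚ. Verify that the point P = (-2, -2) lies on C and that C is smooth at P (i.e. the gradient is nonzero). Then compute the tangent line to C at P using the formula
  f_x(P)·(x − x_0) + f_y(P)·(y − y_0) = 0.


Tangent line at P: -36*x + 14*y - 44 = 0.

Step 1: f(-2, -2) = 0, so P lies on C.
Step 2: partial derivatives
  f_x(x, y) = -6*x**2 - 2*x*y + 2*x, f_y(x, y) = -x**2 + 6*y**2 + 2*y - 2.
  f_x(P) = -36, f_y(P) = 14 (gradient nonzero, so P is smooth).
Step 3: tangent line at P: -36·(x − -2) + 14·(y − -2) = 0.
Expanding: -36*x + 14*y - 44 = 0.
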